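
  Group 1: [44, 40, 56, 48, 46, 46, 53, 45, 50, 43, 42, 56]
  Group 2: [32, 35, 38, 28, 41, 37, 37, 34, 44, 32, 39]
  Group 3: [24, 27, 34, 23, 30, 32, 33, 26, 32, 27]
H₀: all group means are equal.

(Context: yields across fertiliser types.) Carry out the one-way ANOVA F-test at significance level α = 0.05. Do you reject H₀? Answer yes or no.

Group means [47.42, 36.09, 28.80], grand mean 38.000
SSB = Σnᵢ(x̄ᵢ−x̄)² = 1950.574; SSW = ΣΣ(x−x̄ᵢ)² = 653.426
MSB = 1950.574/2 = 975.2871; MSW = 653.426/30 = 21.7809
F = MSB/MSW = 44.7773
df = (2, 30)
p-value (upper-tail) = 0.00000
At α=0.05: p < α → reject H₀

reject H₀: yes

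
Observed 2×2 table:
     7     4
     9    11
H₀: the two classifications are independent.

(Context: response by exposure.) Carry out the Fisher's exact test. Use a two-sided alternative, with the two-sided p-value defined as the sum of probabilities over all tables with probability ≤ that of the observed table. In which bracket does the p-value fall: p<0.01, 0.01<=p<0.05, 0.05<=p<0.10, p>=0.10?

Margins: r₁=11, r₂=20, c₁=16, c₂=15, n=31
p_obs = C(11,7)·C(20,9)/C(31,16); sum pmf over tables with pmf ≤ p_obs
p-value (two-sided) = 0.45779
→ bracket: p>=0.10

p-value bracket: p>=0.10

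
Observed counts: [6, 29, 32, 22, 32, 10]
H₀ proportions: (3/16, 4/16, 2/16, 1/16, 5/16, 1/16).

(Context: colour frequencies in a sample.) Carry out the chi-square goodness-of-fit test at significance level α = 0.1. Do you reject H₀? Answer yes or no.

reject H₀: yes

n = 131; E_i = n·p_i = [24.56, 32.75, 16.38, 8.19, 40.94, 8.19]
χ² = (6−24.56)²/24.56 + (29−32.75)²/32.75 + (32−16.38)²/16.38 + (22−8.19)²/8.19 + (32−40.94)²/40.94 + (10−8.19)²/8.19 = 55.0214
df = 5
p-value (upper-tail) = 0.00000
At α=0.1: p < α → reject H₀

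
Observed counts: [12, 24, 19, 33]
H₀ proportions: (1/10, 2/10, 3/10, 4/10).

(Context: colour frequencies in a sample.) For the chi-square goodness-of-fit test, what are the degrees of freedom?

degrees of freedom = 3

df = k − 1 = 4 − 1 = 3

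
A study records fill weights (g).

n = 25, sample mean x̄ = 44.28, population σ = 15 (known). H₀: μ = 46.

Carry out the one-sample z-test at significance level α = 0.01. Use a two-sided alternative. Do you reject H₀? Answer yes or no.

reject H₀: no

SE = σ/√n = 15/√25 = 3.0000
z = (x̄−μ₀)/SE = (44.28−46)/3.0000 = -0.5733
p-value (two-sided) = 0.56642
At α=0.01: p ≥ α → fail to reject H₀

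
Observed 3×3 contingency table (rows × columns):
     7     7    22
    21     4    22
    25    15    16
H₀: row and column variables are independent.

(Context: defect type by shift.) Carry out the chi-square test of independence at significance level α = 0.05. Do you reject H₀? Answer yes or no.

Row totals [36, 47, 56], col totals [53, 26, 60], n=139
χ² = (7−13.73)²/13.73 + (7−6.73)²/6.73 + (22−15.54)²/15.54 + (21−17.92)²/17.92 + (4−8.79)²/8.79 + (22−20.29)²/20.29 + (25−21.35)²/21.35 + (15−10.47)²/10.47 + (16−24.17)²/24.17 = 14.6187
df = 4
p-value (upper-tail) = 0.00556
At α=0.05: p < α → reject H₀

reject H₀: yes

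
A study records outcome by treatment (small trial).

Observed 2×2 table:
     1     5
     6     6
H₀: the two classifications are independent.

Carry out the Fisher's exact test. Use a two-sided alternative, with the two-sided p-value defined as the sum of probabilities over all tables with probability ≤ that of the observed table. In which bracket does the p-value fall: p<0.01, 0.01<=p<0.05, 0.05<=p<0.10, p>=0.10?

p-value bracket: p>=0.10

Margins: r₁=6, r₂=12, c₁=7, c₂=11, n=18
p_obs = C(6,1)·C(12,6)/C(18,7); sum pmf over tables with pmf ≤ p_obs
p-value (two-sided) = 0.31561
→ bracket: p>=0.10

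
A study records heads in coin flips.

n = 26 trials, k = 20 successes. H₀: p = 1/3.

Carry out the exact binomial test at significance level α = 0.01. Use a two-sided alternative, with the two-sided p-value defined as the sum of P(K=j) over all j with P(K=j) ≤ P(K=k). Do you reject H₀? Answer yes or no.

reject H₀: yes

Exact binomial: n=26, k=20, p₀=1/3=0.3333
P(X=j) = C(n,j)·p₀^j·(1−p₀)^(n−j); p = Σ P(X=j) over j with P(X=j) ≤ P(X=20)
p-value (two-sided) = 0.00001
At α=0.01: p < α → reject H₀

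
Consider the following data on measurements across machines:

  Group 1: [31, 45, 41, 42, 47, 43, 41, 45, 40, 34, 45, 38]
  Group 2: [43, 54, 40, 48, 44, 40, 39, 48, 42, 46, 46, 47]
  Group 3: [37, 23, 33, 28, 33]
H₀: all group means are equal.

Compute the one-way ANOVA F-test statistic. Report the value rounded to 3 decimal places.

Group means [41.00, 44.75, 30.80], grand mean 40.793
SSB = Σnᵢ(x̄ᵢ−x̄)² = 687.709; SSW = ΣΣ(x−x̄ᵢ)² = 569.050
MSB = 687.709/2 = 343.8543; MSW = 569.050/26 = 21.8865
F = MSB/MSW = 15.7108
df = (2, 26)

test statistic = 15.711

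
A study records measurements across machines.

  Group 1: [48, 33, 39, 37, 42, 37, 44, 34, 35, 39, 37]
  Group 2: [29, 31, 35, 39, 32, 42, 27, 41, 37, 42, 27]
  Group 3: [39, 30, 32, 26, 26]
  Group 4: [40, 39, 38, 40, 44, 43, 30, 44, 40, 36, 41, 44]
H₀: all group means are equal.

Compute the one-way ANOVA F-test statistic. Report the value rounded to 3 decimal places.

Group means [38.64, 34.73, 30.60, 39.92], grand mean 36.897
SSB = Σnᵢ(x̄ᵢ−x̄)² = 392.746; SSW = ΣΣ(x−x̄ᵢ)² = 838.844
MSB = 392.746/3 = 130.9153; MSW = 838.844/35 = 23.9670
F = MSB/MSW = 5.4623
df = (3, 35)

test statistic = 5.462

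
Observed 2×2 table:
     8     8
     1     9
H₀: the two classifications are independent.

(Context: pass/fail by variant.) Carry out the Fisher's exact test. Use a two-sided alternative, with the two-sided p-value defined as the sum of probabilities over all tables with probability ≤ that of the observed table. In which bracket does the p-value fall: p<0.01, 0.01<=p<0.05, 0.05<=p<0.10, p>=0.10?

Margins: r₁=16, r₂=10, c₁=9, c₂=17, n=26
p_obs = C(16,8)·C(10,1)/C(26,9); sum pmf over tables with pmf ≤ p_obs
p-value (two-sided) = 0.08733
→ bracket: 0.05<=p<0.10

p-value bracket: 0.05<=p<0.10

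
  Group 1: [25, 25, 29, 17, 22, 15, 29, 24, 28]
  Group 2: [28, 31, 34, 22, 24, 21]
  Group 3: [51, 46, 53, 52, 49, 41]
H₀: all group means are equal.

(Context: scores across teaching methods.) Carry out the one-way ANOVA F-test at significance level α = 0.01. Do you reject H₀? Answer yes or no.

reject H₀: yes

Group means [23.78, 26.67, 48.67], grand mean 31.714
SSB = Σnᵢ(x̄ᵢ−x̄)² = 2444.063; SSW = ΣΣ(x−x̄ᵢ)² = 438.222
MSB = 2444.063/2 = 1222.0317; MSW = 438.222/18 = 24.3457
F = MSB/MSW = 50.1950
df = (2, 18)
p-value (upper-tail) = 0.00000
At α=0.01: p < α → reject H₀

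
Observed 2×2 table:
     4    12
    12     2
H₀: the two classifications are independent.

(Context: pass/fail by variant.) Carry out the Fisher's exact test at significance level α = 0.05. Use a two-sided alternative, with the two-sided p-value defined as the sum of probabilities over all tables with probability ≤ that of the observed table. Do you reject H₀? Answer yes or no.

reject H₀: yes

Margins: r₁=16, r₂=14, c₁=16, c₂=14, n=30
p_obs = C(16,4)·C(14,12)/C(30,16); sum pmf over tables with pmf ≤ p_obs
p-value (two-sided) = 0.00127
At α=0.05: p < α → reject H₀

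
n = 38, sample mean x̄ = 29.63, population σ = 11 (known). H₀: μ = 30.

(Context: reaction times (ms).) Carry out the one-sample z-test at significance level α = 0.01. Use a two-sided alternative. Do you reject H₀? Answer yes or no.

SE = σ/√n = 11/√38 = 1.7844
z = (x̄−μ₀)/SE = (29.63−30)/1.7844 = -0.2073
p-value (two-sided) = 0.83574
At α=0.01: p ≥ α → fail to reject H₀

reject H₀: no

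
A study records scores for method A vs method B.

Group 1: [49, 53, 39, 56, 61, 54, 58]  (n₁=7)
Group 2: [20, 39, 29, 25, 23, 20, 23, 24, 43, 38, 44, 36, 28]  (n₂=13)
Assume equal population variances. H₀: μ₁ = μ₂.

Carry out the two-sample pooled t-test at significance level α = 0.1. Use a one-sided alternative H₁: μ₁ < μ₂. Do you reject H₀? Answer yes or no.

x̄₁=52.857, s₁=7.198, n₁=7
x̄₂=30.154, s₂=8.707, n₂=13
s_p² = [6·7.198² + 12·8.707²]/18 = 67.8083
SE = √(s_p²·(1/7+1/13)) = 3.8604
t = (52.857−30.154)/3.8604 = 5.8810
df = 18
p-value (one-sided, H₁ less) = 0.99999
At α=0.1: p ≥ α → fail to reject H₀

reject H₀: no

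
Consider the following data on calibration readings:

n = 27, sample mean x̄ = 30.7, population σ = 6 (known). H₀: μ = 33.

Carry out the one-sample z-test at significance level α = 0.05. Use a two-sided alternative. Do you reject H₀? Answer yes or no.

SE = σ/√n = 6/√27 = 1.1547
z = (x̄−μ₀)/SE = (30.7−33)/1.1547 = -1.9919
p-value (two-sided) = 0.04639
At α=0.05: p < α → reject H₀

reject H₀: yes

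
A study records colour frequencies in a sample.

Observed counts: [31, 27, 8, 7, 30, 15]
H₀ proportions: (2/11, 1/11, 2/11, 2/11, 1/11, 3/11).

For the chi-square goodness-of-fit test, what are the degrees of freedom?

degrees of freedom = 5

df = k − 1 = 6 − 1 = 5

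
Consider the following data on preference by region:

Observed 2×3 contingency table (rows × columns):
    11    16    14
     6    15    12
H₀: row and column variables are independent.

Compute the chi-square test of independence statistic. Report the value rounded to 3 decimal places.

test statistic = 0.801

Row totals [41, 33], col totals [17, 31, 26], n=74
χ² = (11−9.42)²/9.42 + (16−17.18)²/17.18 + (14−14.41)²/14.41 + (6−7.58)²/7.58 + (15−13.82)²/13.82 + (12−11.59)²/11.59 = 0.8012
df = 2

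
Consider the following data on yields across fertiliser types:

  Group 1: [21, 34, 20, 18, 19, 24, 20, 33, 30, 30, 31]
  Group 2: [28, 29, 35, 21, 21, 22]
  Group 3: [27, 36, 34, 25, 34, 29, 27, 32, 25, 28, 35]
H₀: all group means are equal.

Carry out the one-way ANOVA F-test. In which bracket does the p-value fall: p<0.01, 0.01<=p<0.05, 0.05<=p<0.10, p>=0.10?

Group means [25.45, 26.00, 30.18], grand mean 27.429
SSB = Σnᵢ(x̄ᵢ−x̄)² = 138.494; SSW = ΣΣ(x−x̄ᵢ)² = 710.364
MSB = 138.494/2 = 69.2468; MSW = 710.364/25 = 28.4145
F = MSB/MSW = 2.4370
df = (2, 25)
p-value (upper-tail) = 0.10791
→ bracket: p>=0.10

p-value bracket: p>=0.10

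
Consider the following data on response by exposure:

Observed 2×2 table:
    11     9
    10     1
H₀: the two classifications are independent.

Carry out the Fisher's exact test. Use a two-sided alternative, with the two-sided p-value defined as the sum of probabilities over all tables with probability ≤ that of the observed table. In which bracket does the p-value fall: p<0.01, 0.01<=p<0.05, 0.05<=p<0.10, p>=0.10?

Margins: r₁=20, r₂=11, c₁=21, c₂=10, n=31
p_obs = C(20,11)·C(11,10)/C(31,21); sum pmf over tables with pmf ≤ p_obs
p-value (two-sided) = 0.05504
→ bracket: 0.05<=p<0.10

p-value bracket: 0.05<=p<0.10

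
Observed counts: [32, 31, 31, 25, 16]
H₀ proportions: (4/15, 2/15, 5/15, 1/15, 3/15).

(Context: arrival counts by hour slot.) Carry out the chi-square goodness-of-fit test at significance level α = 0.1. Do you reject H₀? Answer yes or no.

n = 135; E_i = n·p_i = [36.00, 18.00, 45.00, 9.00, 27.00]
χ² = (32−36.00)²/36.00 + (31−18.00)²/18.00 + (31−45.00)²/45.00 + (25−9.00)²/9.00 + (16−27.00)²/27.00 = 47.1148
df = 4
p-value (upper-tail) = 0.00000
At α=0.1: p < α → reject H₀

reject H₀: yes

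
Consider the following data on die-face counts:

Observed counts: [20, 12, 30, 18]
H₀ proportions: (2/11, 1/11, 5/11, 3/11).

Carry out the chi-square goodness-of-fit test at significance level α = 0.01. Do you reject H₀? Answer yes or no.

reject H₀: no

n = 80; E_i = n·p_i = [14.55, 7.27, 36.36, 21.82]
χ² = (20−14.55)²/14.55 + (12−7.27)²/7.27 + (30−36.36)²/36.36 + (18−21.82)²/21.82 = 6.9000
df = 3
p-value (upper-tail) = 0.07515
At α=0.01: p ≥ α → fail to reject H₀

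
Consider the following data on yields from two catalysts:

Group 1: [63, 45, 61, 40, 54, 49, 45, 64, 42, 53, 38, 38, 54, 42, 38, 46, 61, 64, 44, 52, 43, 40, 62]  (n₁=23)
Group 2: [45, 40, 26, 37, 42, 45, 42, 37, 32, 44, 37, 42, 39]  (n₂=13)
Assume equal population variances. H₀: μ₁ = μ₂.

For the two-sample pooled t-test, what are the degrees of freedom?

degrees of freedom = 34

df = n₁ + n₂ − 2 = 23 + 13 − 2 = 34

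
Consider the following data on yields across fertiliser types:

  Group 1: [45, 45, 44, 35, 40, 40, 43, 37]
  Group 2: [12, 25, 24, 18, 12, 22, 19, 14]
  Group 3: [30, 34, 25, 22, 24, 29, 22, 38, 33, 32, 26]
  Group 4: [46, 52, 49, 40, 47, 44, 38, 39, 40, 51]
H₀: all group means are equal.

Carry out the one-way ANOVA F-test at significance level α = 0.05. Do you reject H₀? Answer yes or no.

Group means [41.12, 18.25, 28.64, 44.60], grand mean 33.405
SSB = Σnᵢ(x̄ᵢ−x̄)² = 3817.598; SSW = ΣΣ(x−x̄ᵢ)² = 807.320
MSB = 3817.598/3 = 1272.5328; MSW = 807.320/33 = 24.4643
F = MSB/MSW = 52.0160
df = (3, 33)
p-value (upper-tail) = 0.00000
At α=0.05: p < α → reject H₀

reject H₀: yes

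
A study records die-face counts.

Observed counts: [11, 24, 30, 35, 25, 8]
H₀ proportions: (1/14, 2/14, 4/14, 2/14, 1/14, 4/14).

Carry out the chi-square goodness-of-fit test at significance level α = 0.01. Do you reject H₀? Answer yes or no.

n = 133; E_i = n·p_i = [9.50, 19.00, 38.00, 19.00, 9.50, 38.00]
χ² = (11−9.50)²/9.50 + (24−19.00)²/19.00 + (30−38.00)²/38.00 + (35−19.00)²/19.00 + (25−9.50)²/9.50 + (8−38.00)²/38.00 = 65.6842
df = 5
p-value (upper-tail) = 0.00000
At α=0.01: p < α → reject H₀

reject H₀: yes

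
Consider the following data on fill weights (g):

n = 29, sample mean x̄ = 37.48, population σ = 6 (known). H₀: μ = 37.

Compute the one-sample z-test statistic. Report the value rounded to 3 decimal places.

test statistic = 0.431

SE = σ/√n = 6/√29 = 1.1142
z = (x̄−μ₀)/SE = (37.48−37)/1.1142 = 0.4308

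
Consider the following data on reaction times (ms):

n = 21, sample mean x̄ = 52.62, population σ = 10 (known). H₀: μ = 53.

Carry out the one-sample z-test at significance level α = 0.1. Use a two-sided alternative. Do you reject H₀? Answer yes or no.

SE = σ/√n = 10/√21 = 2.1822
z = (x̄−μ₀)/SE = (52.62−53)/2.1822 = -0.1741
p-value (two-sided) = 0.86176
At α=0.1: p ≥ α → fail to reject H₀

reject H₀: no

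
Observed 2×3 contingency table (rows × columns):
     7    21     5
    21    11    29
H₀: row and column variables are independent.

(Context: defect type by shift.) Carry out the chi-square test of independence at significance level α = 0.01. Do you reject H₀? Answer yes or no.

reject H₀: yes

Row totals [33, 61], col totals [28, 32, 34], n=94
χ² = (7−9.83)²/9.83 + (21−11.23)²/11.23 + (5−11.94)²/11.94 + (21−18.17)²/18.17 + (11−20.77)²/20.77 + (29−22.06)²/22.06 = 20.5490
df = 2
p-value (upper-tail) = 0.00003
At α=0.01: p < α → reject H₀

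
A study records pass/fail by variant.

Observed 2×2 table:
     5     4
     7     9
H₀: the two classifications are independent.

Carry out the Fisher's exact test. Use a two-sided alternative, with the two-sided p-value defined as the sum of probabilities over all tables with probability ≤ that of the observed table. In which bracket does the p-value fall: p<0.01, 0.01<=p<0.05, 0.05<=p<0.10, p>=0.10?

p-value bracket: p>=0.10

Margins: r₁=9, r₂=16, c₁=12, c₂=13, n=25
p_obs = C(9,5)·C(16,7)/C(25,12); sum pmf over tables with pmf ≤ p_obs
p-value (two-sided) = 0.68817
→ bracket: p>=0.10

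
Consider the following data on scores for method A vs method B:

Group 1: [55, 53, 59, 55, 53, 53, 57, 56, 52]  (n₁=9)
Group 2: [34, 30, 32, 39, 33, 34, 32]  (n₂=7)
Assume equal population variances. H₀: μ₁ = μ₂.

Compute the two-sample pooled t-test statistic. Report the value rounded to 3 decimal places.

x̄₁=54.778, s₁=2.279, n₁=9
x̄₂=33.429, s₂=2.820, n₂=7
s_p² = [8·2.279² + 6·2.820²]/14 = 6.3764
SE = √(s_p²·(1/9+1/7)) = 1.2726
t = (54.778−33.429)/1.2726 = 16.7766
df = 14

test statistic = 16.777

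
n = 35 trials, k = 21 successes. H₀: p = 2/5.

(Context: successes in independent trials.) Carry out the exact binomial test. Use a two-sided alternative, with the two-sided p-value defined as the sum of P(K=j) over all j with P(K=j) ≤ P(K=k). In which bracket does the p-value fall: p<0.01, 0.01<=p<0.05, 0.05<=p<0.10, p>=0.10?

p-value bracket: 0.01<=p<0.05

Exact binomial: n=35, k=21, p₀=2/5=0.4000
P(X=j) = C(n,j)·p₀^j·(1−p₀)^(n−j); p = Σ P(X=j) over j with P(X=j) ≤ P(X=21)
p-value (two-sided) = 0.02342
→ bracket: 0.01<=p<0.05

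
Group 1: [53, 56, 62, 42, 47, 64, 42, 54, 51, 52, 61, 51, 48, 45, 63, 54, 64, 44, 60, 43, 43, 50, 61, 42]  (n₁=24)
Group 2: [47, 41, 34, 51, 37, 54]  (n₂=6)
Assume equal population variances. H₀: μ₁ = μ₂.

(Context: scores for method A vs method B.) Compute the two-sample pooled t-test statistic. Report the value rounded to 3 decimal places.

test statistic = 2.298

x̄₁=52.167, s₁=7.750, n₁=24
x̄₂=44.000, s₂=7.950, n₂=6
s_p² = [23·7.750² + 5·7.950²]/28 = 60.6190
SE = √(s_p²·(1/24+1/6)) = 3.5537
t = (52.167−44.000)/3.5537 = 2.2981
df = 28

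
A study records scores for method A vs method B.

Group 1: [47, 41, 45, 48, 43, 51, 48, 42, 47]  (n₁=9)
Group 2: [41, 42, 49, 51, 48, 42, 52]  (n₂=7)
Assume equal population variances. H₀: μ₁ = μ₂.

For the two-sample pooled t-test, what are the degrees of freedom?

degrees of freedom = 14

df = n₁ + n₂ − 2 = 9 + 7 − 2 = 14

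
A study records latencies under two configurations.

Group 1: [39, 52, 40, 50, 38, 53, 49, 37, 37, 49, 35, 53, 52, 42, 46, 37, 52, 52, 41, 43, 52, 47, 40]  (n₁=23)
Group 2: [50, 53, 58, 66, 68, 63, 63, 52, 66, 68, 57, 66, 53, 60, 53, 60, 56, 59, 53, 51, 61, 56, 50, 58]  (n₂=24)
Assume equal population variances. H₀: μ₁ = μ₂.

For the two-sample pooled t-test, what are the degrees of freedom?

df = n₁ + n₂ − 2 = 23 + 24 − 2 = 45

degrees of freedom = 45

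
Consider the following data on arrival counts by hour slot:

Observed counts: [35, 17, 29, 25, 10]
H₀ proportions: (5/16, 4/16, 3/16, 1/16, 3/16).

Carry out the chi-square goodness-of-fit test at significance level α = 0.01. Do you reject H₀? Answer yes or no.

reject H₀: yes

n = 116; E_i = n·p_i = [36.25, 29.00, 21.75, 7.25, 21.75]
χ² = (35−36.25)²/36.25 + (17−29.00)²/29.00 + (29−21.75)²/21.75 + (25−7.25)²/7.25 + (10−21.75)²/21.75 = 57.2299
df = 4
p-value (upper-tail) = 0.00000
At α=0.01: p < α → reject H₀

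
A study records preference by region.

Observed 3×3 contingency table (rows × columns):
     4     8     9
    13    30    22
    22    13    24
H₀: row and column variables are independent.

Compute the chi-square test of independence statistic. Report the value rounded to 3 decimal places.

Row totals [21, 65, 59], col totals [39, 51, 55], n=145
χ² = (4−5.65)²/5.65 + (8−7.39)²/7.39 + (9−7.97)²/7.97 + (13−17.48)²/17.48 + (30−22.86)²/22.86 + (22−24.66)²/24.66 + (22−15.87)²/15.87 + (13−20.75)²/20.75 + (24−22.38)²/22.38 = 9.7120
df = 4

test statistic = 9.712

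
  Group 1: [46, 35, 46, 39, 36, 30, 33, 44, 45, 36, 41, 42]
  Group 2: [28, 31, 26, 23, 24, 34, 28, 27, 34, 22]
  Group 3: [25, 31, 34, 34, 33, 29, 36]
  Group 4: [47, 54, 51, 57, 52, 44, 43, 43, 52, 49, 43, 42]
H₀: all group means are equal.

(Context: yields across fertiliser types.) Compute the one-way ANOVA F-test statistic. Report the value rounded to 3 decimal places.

test statistic = 37.283

Group means [39.42, 27.70, 31.71, 48.08], grand mean 37.780
SSB = Σnᵢ(x̄ᵢ−x̄)² = 2579.662; SSW = ΣΣ(x−x̄ᵢ)² = 853.362
MSB = 2579.662/3 = 859.8875; MSW = 853.362/37 = 23.0638
F = MSB/MSW = 37.2829
df = (3, 37)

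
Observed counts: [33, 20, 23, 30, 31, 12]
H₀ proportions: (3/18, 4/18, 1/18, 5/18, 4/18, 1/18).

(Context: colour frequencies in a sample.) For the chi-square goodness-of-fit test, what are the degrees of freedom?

df = k − 1 = 6 − 1 = 5

degrees of freedom = 5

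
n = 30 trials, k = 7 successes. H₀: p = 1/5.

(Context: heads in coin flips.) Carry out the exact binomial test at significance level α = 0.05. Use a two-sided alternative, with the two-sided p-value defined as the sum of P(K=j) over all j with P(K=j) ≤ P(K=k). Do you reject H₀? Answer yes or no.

reject H₀: no

Exact binomial: n=30, k=7, p₀=1/5=0.2000
P(X=j) = C(n,j)·p₀^j·(1−p₀)^(n−j); p = Σ P(X=j) over j with P(X=j) ≤ P(X=7)
p-value (two-sided) = 0.64826
At α=0.05: p ≥ α → fail to reject H₀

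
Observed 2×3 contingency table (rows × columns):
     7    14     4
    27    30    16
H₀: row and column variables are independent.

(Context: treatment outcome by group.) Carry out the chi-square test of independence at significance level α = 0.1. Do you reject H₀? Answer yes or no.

reject H₀: no

Row totals [25, 73], col totals [34, 44, 20], n=98
χ² = (7−8.67)²/8.67 + (14−11.22)²/11.22 + (4−5.10)²/5.10 + (27−25.33)²/25.33 + (30−32.78)²/32.78 + (16−14.90)²/14.90 = 1.6744
df = 2
p-value (upper-tail) = 0.43293
At α=0.1: p ≥ α → fail to reject H₀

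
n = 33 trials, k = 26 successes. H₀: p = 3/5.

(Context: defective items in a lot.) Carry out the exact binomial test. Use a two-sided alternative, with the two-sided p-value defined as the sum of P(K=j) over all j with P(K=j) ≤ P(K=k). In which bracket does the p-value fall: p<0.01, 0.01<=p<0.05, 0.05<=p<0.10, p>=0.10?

Exact binomial: n=33, k=26, p₀=3/5=0.6000
P(X=j) = C(n,j)·p₀^j·(1−p₀)^(n−j); p = Σ P(X=j) over j with P(X=j) ≤ P(X=26)
p-value (two-sided) = 0.03195
→ bracket: 0.01<=p<0.05

p-value bracket: 0.01<=p<0.05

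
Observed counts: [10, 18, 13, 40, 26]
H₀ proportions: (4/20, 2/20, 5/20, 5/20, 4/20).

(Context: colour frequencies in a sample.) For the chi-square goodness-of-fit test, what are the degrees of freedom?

df = k − 1 = 5 − 1 = 4

degrees of freedom = 4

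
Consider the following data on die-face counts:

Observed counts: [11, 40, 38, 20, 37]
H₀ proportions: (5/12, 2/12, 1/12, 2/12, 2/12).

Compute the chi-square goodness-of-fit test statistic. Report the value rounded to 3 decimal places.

n = 146; E_i = n·p_i = [60.83, 24.33, 12.17, 24.33, 24.33]
χ² = (11−60.83)²/60.83 + (40−24.33)²/24.33 + (38−12.17)²/12.17 + (20−24.33)²/24.33 + (37−24.33)²/24.33 = 113.1260
df = 4

test statistic = 113.126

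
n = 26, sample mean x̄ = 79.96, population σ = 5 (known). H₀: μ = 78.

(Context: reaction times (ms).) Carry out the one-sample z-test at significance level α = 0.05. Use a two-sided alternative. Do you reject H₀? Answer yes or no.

reject H₀: yes

SE = σ/√n = 5/√26 = 0.9806
z = (x̄−μ₀)/SE = (79.96−78)/0.9806 = 1.9988
p-value (two-sided) = 0.04563
At α=0.05: p < α → reject H₀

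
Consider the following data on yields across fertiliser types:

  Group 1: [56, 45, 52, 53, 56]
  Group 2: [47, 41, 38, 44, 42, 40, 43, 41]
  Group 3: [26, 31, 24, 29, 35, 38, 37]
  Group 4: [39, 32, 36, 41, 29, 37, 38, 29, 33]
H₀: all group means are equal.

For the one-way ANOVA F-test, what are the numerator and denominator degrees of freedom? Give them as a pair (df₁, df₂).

degrees of freedom = [3, 25]

k = 4 groups, N = 29 total
df = (k−1, N−k) = (4−1, 29−4) = (3, 25)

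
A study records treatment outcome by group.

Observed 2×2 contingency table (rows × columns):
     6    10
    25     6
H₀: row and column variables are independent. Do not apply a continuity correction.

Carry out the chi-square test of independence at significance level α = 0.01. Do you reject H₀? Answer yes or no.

reject H₀: yes

Row totals [16, 31], col totals [31, 16], n=47
χ² = (6−10.55)²/10.55 + (10−5.45)²/5.45 + (25−20.45)²/20.45 + (6−10.55)²/10.55 = 8.7491
df = 1
p-value (upper-tail) = 0.00310
At α=0.01: p < α → reject H₀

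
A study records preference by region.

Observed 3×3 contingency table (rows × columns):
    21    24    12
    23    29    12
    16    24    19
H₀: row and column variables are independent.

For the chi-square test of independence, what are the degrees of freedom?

df = (r−1)(c−1) = (3−1)·(3−1) = 4

degrees of freedom = 4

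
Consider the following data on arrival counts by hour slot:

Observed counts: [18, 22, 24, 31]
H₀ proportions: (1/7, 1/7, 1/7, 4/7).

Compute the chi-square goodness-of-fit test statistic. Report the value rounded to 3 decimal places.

n = 95; E_i = n·p_i = [13.57, 13.57, 13.57, 54.29]
χ² = (18−13.57)²/13.57 + (22−13.57)²/13.57 + (24−13.57)²/13.57 + (31−54.29)²/54.29 = 24.6816
df = 3

test statistic = 24.682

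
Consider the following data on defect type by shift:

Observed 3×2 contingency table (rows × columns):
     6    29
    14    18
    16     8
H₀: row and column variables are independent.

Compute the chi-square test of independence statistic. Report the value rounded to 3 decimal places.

test statistic = 14.966

Row totals [35, 32, 24], col totals [36, 55], n=91
χ² = (6−13.85)²/13.85 + (29−21.15)²/21.15 + (14−12.66)²/12.66 + (18−19.34)²/19.34 + (16−9.49)²/9.49 + (8−14.51)²/14.51 = 14.9664
df = 2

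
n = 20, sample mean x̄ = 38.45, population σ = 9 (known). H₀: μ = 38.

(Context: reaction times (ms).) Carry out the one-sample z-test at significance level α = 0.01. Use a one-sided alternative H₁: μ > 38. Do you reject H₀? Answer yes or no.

SE = σ/√n = 9/√20 = 2.0125
z = (x̄−μ₀)/SE = (38.45−38)/2.0125 = 0.2236
p-value (one-sided, H₁ greater) = 0.41153
At α=0.01: p ≥ α → fail to reject H₀

reject H₀: no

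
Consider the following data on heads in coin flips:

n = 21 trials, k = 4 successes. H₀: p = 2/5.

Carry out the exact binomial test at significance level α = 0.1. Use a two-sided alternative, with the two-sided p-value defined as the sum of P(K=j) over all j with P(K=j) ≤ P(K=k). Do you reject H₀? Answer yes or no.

reject H₀: yes

Exact binomial: n=21, k=4, p₀=2/5=0.4000
P(X=j) = C(n,j)·p₀^j·(1−p₀)^(n−j); p = Σ P(X=j) over j with P(X=j) ≤ P(X=4)
p-value (two-sided) = 0.07218
At α=0.1: p < α → reject H₀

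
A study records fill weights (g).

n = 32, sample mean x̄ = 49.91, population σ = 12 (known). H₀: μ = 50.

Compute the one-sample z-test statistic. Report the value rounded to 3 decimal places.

test statistic = -0.042

SE = σ/√n = 12/√32 = 2.1213
z = (x̄−μ₀)/SE = (49.91−50)/2.1213 = -0.0424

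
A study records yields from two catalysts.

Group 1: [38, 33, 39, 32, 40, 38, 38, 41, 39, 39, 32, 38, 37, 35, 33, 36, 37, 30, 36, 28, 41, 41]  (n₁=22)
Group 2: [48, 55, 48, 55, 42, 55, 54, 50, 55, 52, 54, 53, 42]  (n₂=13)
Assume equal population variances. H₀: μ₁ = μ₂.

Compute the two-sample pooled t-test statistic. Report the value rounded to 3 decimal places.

test statistic = -10.204

x̄₁=36.409, s₁=3.673, n₁=22
x̄₂=51.000, s₂=4.726, n₂=13
s_p² = [21·3.673² + 12·4.726²]/33 = 16.7066
SE = √(s_p²·(1/22+1/13)) = 1.4299
t = (36.409−51.000)/1.4299 = -10.2044
df = 33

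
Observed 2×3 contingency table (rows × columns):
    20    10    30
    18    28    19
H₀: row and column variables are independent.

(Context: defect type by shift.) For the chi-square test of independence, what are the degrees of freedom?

degrees of freedom = 2

df = (r−1)(c−1) = (2−1)·(3−1) = 2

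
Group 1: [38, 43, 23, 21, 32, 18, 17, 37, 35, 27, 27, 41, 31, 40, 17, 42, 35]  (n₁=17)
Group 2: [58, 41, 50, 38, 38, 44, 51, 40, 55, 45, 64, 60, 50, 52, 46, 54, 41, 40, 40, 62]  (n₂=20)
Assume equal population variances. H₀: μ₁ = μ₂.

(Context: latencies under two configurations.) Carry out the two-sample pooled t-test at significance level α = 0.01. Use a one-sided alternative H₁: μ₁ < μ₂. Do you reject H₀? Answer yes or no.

reject H₀: yes

x̄₁=30.824, s₁=9.085, n₁=17
x̄₂=48.450, s₂=8.363, n₂=20
s_p² = [16·9.085² + 19·8.363²]/35 = 75.6977
SE = √(s_p²·(1/17+1/20)) = 2.8701
t = (30.824−48.450)/2.8701 = -6.1413
df = 35
p-value (one-sided, H₁ less) = 0.00000
At α=0.01: p < α → reject H₀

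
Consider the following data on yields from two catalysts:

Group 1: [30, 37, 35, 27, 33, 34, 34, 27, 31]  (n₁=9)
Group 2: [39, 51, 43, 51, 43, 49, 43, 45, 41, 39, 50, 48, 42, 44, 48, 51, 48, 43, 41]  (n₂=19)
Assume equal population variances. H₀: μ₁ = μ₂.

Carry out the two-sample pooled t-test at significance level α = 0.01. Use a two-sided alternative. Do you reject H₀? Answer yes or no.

reject H₀: yes

x̄₁=32.000, s₁=3.500, n₁=9
x̄₂=45.211, s₂=4.117, n₂=19
s_p² = [8·3.500² + 18·4.117²]/26 = 15.5061
SE = √(s_p²·(1/9+1/19)) = 1.5934
t = (32.000−45.211)/1.5934 = -8.2906
df = 26
p-value (two-sided) = 0.00000
At α=0.01: p < α → reject H₀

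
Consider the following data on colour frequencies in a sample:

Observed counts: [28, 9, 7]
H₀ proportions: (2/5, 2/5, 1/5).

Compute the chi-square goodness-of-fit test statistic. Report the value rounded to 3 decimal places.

n = 44; E_i = n·p_i = [17.60, 17.60, 8.80]
χ² = (28−17.60)²/17.60 + (9−17.60)²/17.60 + (7−8.80)²/8.80 = 10.7159
df = 2

test statistic = 10.716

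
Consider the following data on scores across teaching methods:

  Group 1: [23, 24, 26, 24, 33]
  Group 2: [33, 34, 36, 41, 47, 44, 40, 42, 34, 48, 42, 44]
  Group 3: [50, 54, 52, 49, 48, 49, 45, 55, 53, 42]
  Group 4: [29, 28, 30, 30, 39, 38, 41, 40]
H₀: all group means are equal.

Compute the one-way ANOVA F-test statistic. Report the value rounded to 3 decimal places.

Group means [26.00, 40.42, 49.70, 34.38], grand mean 39.629
SSB = Σnᵢ(x̄ᵢ−x̄)² = 2171.280; SSW = ΣΣ(x−x̄ᵢ)² = 720.892
MSB = 2171.280/3 = 723.7599; MSW = 720.892/31 = 23.2546
F = MSB/MSW = 31.1233
df = (3, 31)

test statistic = 31.123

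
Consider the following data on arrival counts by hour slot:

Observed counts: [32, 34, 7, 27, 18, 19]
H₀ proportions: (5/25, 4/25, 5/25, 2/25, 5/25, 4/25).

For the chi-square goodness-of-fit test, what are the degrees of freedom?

degrees of freedom = 5

df = k − 1 = 6 − 1 = 5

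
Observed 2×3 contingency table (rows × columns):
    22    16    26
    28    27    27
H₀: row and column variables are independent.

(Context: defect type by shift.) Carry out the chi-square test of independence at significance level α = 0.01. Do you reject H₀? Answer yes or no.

Row totals [64, 82], col totals [50, 43, 53], n=146
χ² = (22−21.92)²/21.92 + (16−18.85)²/18.85 + (26−23.23)²/23.23 + (28−28.08)²/28.08 + (27−24.15)²/24.15 + (27−29.77)²/29.77 = 1.3542
df = 2
p-value (upper-tail) = 0.50808
At α=0.01: p ≥ α → fail to reject H₀

reject H₀: no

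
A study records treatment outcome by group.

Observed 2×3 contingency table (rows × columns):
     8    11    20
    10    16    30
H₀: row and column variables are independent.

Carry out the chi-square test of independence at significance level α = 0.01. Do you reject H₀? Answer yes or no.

reject H₀: no

Row totals [39, 56], col totals [18, 27, 50], n=95
χ² = (8−7.39)²/7.39 + (11−11.08)²/11.08 + (20−20.53)²/20.53 + (10−10.61)²/10.61 + (16−15.92)²/15.92 + (30−29.47)²/29.47 = 0.1096
df = 2
p-value (upper-tail) = 0.94670
At α=0.01: p ≥ α → fail to reject H₀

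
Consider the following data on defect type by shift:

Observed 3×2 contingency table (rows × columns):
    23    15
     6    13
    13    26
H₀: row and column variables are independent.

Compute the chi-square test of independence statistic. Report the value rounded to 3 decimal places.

Row totals [38, 19, 39], col totals [42, 54], n=96
χ² = (23−16.62)²/16.62 + (15−21.38)²/21.38 + (6−8.31)²/8.31 + (13−10.69)²/10.69 + (13−17.06)²/17.06 + (26−21.94)²/21.94 = 7.2091
df = 2

test statistic = 7.209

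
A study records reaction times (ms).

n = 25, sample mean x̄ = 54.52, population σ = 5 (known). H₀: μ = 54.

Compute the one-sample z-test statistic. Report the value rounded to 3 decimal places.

test statistic = 0.520

SE = σ/√n = 5/√25 = 1.0000
z = (x̄−μ₀)/SE = (54.52−54)/1.0000 = 0.5200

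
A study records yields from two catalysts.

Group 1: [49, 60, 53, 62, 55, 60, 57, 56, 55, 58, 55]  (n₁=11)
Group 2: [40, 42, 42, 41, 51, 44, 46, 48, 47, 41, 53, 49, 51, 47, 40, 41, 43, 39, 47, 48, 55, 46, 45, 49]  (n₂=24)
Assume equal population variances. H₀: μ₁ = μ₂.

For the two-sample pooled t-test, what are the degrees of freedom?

df = n₁ + n₂ − 2 = 11 + 24 − 2 = 33

degrees of freedom = 33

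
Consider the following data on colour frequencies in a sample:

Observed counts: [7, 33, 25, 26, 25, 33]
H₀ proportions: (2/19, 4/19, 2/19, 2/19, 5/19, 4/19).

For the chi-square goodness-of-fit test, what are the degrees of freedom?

degrees of freedom = 5

df = k − 1 = 6 − 1 = 5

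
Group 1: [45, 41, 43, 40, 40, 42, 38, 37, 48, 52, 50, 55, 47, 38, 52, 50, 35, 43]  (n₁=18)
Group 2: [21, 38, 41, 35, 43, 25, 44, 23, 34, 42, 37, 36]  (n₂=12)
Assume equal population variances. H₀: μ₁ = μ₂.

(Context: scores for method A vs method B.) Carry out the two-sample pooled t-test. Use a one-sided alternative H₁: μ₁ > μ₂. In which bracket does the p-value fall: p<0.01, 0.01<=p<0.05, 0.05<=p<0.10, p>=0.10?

p-value bracket: p<0.01

x̄₁=44.222, s₁=5.917, n₁=18
x̄₂=34.917, s₂=7.891, n₂=12
s_p² = [17·5.917² + 11·7.891²]/28 = 45.7153
SE = √(s_p²·(1/18+1/12)) = 2.5198
t = (44.222−34.917)/2.5198 = 3.6930
df = 28
p-value (one-sided, H₁ greater) = 0.00048
→ bracket: p<0.01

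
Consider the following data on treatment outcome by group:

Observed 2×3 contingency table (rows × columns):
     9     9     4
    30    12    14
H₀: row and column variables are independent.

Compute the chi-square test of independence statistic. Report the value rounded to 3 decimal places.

test statistic = 3.051

Row totals [22, 56], col totals [39, 21, 18], n=78
χ² = (9−11.00)²/11.00 + (9−5.92)²/5.92 + (4−5.08)²/5.08 + (30−28.00)²/28.00 + (12−15.08)²/15.08 + (14−12.92)²/12.92 = 3.0510
df = 2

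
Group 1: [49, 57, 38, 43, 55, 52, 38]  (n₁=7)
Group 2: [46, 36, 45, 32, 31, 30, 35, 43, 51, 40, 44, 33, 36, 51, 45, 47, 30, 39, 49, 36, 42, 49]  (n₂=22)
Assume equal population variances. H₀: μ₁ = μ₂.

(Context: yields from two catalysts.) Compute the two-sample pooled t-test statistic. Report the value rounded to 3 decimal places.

x̄₁=47.429, s₁=7.850, n₁=7
x̄₂=40.455, s₂=7.008, n₂=22
s_p² = [6·7.850² + 21·7.008²]/27 = 51.8951
SE = √(s_p²·(1/7+1/22)) = 3.1261
t = (47.429−40.455)/3.1261 = 2.2309
df = 27

test statistic = 2.231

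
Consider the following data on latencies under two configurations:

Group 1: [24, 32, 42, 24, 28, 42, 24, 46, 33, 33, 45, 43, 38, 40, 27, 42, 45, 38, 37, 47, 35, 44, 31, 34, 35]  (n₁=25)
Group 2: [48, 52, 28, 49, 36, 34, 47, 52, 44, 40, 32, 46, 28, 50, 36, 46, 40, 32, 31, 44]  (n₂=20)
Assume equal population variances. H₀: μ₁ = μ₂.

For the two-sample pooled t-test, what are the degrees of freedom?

df = n₁ + n₂ − 2 = 25 + 20 − 2 = 43

degrees of freedom = 43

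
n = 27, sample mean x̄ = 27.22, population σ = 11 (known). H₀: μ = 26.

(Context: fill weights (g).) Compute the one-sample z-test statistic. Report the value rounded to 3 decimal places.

SE = σ/√n = 11/√27 = 2.1170
z = (x̄−μ₀)/SE = (27.22−26)/2.1170 = 0.5763

test statistic = 0.576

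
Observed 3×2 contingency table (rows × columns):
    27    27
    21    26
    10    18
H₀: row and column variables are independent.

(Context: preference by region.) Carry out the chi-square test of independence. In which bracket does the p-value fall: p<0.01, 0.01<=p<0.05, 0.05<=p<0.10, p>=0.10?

Row totals [54, 47, 28], col totals [58, 71], n=129
χ² = (27−24.28)²/24.28 + (27−29.72)²/29.72 + (21−21.13)²/21.13 + (26−25.87)²/25.87 + (10−12.59)²/12.59 + (18−15.41)²/15.41 = 1.5230
df = 2
p-value (upper-tail) = 0.46696
→ bracket: p>=0.10

p-value bracket: p>=0.10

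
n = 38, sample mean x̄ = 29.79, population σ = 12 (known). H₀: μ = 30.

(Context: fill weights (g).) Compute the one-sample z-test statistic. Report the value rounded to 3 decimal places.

test statistic = -0.108

SE = σ/√n = 12/√38 = 1.9467
z = (x̄−μ₀)/SE = (29.79−30)/1.9467 = -0.1079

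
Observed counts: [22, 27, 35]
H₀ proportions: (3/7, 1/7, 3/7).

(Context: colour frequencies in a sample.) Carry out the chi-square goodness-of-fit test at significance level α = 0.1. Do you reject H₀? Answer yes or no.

reject H₀: yes

n = 84; E_i = n·p_i = [36.00, 12.00, 36.00]
χ² = (22−36.00)²/36.00 + (27−12.00)²/12.00 + (35−36.00)²/36.00 = 24.2222
df = 2
p-value (upper-tail) = 0.00001
At α=0.1: p < α → reject H₀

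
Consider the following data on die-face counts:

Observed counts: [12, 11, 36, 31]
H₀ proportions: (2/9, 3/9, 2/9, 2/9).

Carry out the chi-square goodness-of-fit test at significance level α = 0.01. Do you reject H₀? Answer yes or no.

n = 90; E_i = n·p_i = [20.00, 30.00, 20.00, 20.00]
χ² = (12−20.00)²/20.00 + (11−30.00)²/30.00 + (36−20.00)²/20.00 + (31−20.00)²/20.00 = 34.0833
df = 3
p-value (upper-tail) = 0.00000
At α=0.01: p < α → reject H₀

reject H₀: yes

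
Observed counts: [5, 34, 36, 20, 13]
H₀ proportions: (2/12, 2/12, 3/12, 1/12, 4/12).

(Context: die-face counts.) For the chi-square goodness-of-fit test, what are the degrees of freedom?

df = k − 1 = 5 − 1 = 4

degrees of freedom = 4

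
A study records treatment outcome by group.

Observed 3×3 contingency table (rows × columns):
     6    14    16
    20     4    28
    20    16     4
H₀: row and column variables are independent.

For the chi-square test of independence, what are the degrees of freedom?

df = (r−1)(c−1) = (3−1)·(3−1) = 4

degrees of freedom = 4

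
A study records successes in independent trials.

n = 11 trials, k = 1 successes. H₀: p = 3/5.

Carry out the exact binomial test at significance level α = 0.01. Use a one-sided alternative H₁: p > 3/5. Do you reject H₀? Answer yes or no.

reject H₀: no

Exact binomial: n=11, k=1, p₀=3/5=0.6000
P(X≥1) from Σ C(n,i)·p₀^i·(1−p₀)^(n−i)
p-value (one-sided, H₁ greater) = 0.99996
At α=0.01: p ≥ α → fail to reject H₀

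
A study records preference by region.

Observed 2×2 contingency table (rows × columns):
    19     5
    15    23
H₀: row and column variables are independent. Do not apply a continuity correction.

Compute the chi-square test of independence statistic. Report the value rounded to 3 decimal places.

Row totals [24, 38], col totals [34, 28], n=62
χ² = (19−13.16)²/13.16 + (5−10.84)²/10.84 + (15−20.84)²/20.84 + (23−17.16)²/17.16 = 9.3579
df = 1

test statistic = 9.358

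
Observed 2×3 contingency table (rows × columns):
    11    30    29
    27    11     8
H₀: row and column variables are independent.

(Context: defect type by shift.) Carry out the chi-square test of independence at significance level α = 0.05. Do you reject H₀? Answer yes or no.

reject H₀: yes

Row totals [70, 46], col totals [38, 41, 37], n=116
χ² = (11−22.93)²/22.93 + (30−24.74)²/24.74 + (29−22.33)²/22.33 + (27−15.07)²/15.07 + (11−16.26)²/16.26 + (8−14.67)²/14.67 = 23.5011
df = 2
p-value (upper-tail) = 0.00001
At α=0.05: p < α → reject H₀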